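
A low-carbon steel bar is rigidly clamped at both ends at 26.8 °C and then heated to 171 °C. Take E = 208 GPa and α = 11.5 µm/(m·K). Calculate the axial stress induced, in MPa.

345 MPa

ΔT = 144.2 K. Constrained thermal stress σ = E·α·ΔT = 208.0×10³ MPa × 11.5×10⁻⁶ × 144.2 = 345 MPa (compressive).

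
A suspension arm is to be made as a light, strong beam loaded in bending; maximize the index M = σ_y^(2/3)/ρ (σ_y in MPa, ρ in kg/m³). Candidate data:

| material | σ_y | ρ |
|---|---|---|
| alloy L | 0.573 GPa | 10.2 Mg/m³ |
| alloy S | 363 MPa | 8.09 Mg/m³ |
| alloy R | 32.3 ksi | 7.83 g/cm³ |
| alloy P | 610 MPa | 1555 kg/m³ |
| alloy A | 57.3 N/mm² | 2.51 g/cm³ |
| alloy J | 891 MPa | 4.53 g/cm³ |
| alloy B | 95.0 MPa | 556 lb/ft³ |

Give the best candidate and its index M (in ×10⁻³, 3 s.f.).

alloy P, M = 46.3×10⁻³

Putting every candidate on a common basis:
  alloy L: σ_y = 573.0 MPa, ρ = 10200 kg/m³
  alloy S: σ_y = 363.0 MPa, ρ = 8090 kg/m³
  alloy R: σ_y = 222.7 MPa, ρ = 7830 kg/m³
  alloy P: σ_y = 610.0 MPa, ρ = 1555 kg/m³
  alloy A: σ_y = 57.30 MPa, ρ = 2510 kg/m³
  alloy J: σ_y = 891.0 MPa, ρ = 4530 kg/m³
  alloy B: σ_y = 95.00 MPa, ρ = 8906 kg/m³
  alloy P: M = 46.3×10⁻³
  alloy J: M = 20.4×10⁻³
  alloy L: M = 6.76×10⁻³
  alloy S: M = 6.29×10⁻³
  alloy A: M = 5.92×10⁻³
  alloy R: M = 4.69×10⁻³
  alloy B: M = 2.34×10⁻³
Alloy P has the largest M.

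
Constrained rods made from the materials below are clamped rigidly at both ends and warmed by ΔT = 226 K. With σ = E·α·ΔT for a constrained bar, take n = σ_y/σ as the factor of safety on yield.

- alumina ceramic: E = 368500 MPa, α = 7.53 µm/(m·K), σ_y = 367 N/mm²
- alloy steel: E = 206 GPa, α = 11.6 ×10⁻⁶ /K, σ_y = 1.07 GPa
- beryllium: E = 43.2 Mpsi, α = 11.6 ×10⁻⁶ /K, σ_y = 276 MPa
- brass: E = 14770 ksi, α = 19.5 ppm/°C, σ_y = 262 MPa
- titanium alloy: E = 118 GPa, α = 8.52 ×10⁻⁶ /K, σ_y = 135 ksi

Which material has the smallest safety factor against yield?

Converting E to GPa, α to ×10⁻⁶/K, σ_y to MPa, then σ and n for each:
  alumina ceramic: E = 368.5, α = 7.53, σ_y = 367.0 → σ = 627 MPa, n = 0.585
  alloy steel: E = 206.0, α = 11.6, σ_y = 1070 → σ = 540 MPa, n = 1.98
  beryllium: E = 297.9, α = 11.6, σ_y = 276.0 → σ = 781 MPa, n = 0.353
  brass: E = 101.8, α = 19.5, σ_y = 262.0 → σ = 449 MPa, n = 0.584
  titanium alloy: E = 118.0, α = 8.52, σ_y = 930.8 → σ = 227 MPa, n = 4.10
Beryllium has the lowest safety factor, n = 0.353.

beryllium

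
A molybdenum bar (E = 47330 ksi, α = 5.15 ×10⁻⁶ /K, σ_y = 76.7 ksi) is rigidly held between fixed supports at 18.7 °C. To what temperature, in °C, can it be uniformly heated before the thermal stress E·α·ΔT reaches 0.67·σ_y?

230 °C

E = 47330 ksi = 326.3 GPa.
σ_y = 76.7 ksi = 528.8 MPa.
E·α·ΔT = 354.3 MPa ⇒ ΔT = 354.3 / (326.3×10³ × 5.15×10⁻⁶) = 210.8 K.
T = 18.7 + 210.8 = 229.5 °C.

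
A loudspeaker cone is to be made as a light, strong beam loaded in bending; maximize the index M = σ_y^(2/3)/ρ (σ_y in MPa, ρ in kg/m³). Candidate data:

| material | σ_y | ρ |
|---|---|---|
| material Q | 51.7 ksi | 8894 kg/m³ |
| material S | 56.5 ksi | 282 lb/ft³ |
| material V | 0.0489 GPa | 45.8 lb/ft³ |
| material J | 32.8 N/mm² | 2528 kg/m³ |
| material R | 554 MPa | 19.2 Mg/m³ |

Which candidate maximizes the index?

After converting to SI:
  material Q: σ_y = 356.5 MPa, ρ = 8894 kg/m³
  material S: σ_y = 389.6 MPa, ρ = 4517 kg/m³
  material V: σ_y = 48.90 MPa, ρ = 733.6 kg/m³
  material J: σ_y = 32.80 MPa, ρ = 2528 kg/m³
  material R: σ_y = 554.0 MPa, ρ = 19200 kg/m³
  material V: M = 18.2×10⁻³
  material S: M = 11.8×10⁻³
  material Q: M = 5.65×10⁻³
  material J: M = 4.05×10⁻³
  material R: M = 3.51×10⁻³
The maximum is for material V.

material V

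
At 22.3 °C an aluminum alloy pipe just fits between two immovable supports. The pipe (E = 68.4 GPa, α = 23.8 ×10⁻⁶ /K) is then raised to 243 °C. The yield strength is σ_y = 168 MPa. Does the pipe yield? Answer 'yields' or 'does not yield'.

yields

ΔT = 220.7 K. Constrained thermal stress σ = E·α·ΔT = 68.40×10³ MPa × 23.8×10⁻⁶ × 220.7 = 359 MPa (compressive).
Compare to σ_y = 168 MPa: σ ≥ σ_y, so it yields.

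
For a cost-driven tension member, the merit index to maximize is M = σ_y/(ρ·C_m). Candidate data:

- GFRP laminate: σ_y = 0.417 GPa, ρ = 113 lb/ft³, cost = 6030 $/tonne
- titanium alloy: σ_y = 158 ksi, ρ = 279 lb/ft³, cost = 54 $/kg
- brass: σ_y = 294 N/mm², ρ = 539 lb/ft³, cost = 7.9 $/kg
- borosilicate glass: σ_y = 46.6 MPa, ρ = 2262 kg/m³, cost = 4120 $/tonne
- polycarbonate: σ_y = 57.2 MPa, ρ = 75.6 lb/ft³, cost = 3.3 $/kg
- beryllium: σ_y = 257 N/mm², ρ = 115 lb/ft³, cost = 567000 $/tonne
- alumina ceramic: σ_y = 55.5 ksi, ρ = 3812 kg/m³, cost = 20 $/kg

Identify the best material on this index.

GFRP laminate

Putting every candidate on a common basis:
  GFRP laminate: σ_y = 417.0 MPa, ρ = 1810 kg/m³, cost = 6.030 $/kg
  titanium alloy: σ_y = 1089 MPa, ρ = 4469 kg/m³, cost = 54.00 $/kg
  brass: σ_y = 294.0 MPa, ρ = 8634 kg/m³, cost = 7.900 $/kg
  borosilicate glass: σ_y = 46.60 MPa, ρ = 2262 kg/m³, cost = 4.120 $/kg
  polycarbonate: σ_y = 57.20 MPa, ρ = 1211 kg/m³, cost = 3.300 $/kg
  beryllium: σ_y = 257.0 MPa, ρ = 1842 kg/m³, cost = 567.0 $/kg
  alumina ceramic: σ_y = 382.7 MPa, ρ = 3812 kg/m³, cost = 20.00 $/kg
  GFRP laminate: M = 38.2 kN·m per $
  polycarbonate: M = 14.3 kN·m per $
  alumina ceramic: M = 5.02 kN·m per $
  borosilicate glass: M = 5.00 kN·m per $
  titanium alloy: M = 4.51 kN·m per $
  brass: M = 4.31 kN·m per $
  beryllium: M = 0.246 kN·m per $
GFRP laminate ranks first.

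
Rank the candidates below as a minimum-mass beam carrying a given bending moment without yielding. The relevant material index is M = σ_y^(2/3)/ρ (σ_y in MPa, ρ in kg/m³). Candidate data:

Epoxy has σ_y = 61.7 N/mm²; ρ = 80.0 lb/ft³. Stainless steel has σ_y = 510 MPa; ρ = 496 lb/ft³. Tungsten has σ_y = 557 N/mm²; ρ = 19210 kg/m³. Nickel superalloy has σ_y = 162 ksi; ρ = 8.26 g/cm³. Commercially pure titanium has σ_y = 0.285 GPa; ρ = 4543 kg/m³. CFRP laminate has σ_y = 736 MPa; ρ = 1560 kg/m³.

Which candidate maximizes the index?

After converting to SI:
  epoxy: σ_y = 61.70 MPa, ρ = 1281 kg/m³
  stainless steel: σ_y = 510.0 MPa, ρ = 7945 kg/m³
  tungsten: σ_y = 557.0 MPa, ρ = 19210 kg/m³
  nickel superalloy: σ_y = 1117 MPa, ρ = 8260 kg/m³
  commercially pure titanium: σ_y = 285.0 MPa, ρ = 4543 kg/m³
  CFRP laminate: σ_y = 736.0 MPa, ρ = 1560 kg/m³
  CFRP laminate: M = 52.3×10⁻³
  nickel superalloy: M = 13.0×10⁻³
  epoxy: M = 12.2×10⁻³
  commercially pure titanium: M = 9.53×10⁻³
  stainless steel: M = 8.03×10⁻³
  tungsten: M = 3.52×10⁻³
CFRP laminate ranks first.

CFRP laminate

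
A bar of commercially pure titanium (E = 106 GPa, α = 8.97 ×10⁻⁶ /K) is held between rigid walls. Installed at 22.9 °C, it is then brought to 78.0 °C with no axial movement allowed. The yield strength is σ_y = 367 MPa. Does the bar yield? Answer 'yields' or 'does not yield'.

does not yield

ΔT = 55.10 K. Constrained thermal stress σ = E·α·ΔT = 106.0×10³ MPa × 8.97×10⁻⁶ × 55.10 = 52.4 MPa (compressive).
Compare to σ_y = 367 MPa: σ < σ_y, so it does not yield.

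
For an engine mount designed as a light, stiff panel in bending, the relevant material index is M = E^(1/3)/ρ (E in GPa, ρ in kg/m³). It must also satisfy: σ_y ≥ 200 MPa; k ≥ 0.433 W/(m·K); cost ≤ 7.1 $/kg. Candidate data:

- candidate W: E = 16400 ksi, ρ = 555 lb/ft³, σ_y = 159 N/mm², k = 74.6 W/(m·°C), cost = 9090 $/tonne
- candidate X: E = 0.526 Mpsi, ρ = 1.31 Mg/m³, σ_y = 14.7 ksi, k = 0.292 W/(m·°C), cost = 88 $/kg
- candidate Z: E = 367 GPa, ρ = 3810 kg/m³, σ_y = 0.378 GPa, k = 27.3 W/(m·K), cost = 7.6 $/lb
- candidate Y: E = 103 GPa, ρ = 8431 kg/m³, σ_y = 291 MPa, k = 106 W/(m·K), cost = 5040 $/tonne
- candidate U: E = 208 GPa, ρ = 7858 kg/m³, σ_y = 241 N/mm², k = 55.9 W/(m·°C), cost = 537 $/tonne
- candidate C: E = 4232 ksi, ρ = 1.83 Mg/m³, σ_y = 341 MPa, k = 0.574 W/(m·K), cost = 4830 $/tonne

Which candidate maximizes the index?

candidate C

Screen on constraints: σ_y ≥ 200 MPa; k ≥ 0.433 W/(m·K); cost ≤ 7.1 $/kg. Survivors: candidate Y, candidate U, candidate C.
Convert each candidate to consistent units, then evaluate M:
  candidate Y: E = 103.0 GPa, ρ = 8431 kg/m³
  candidate U: E = 208.0 GPa, ρ = 7858 kg/m³
  candidate C: E = 29.18 GPa, ρ = 1830 kg/m³
  candidate C: M = 1.68×10⁻³
  candidate U: M = 0.754×10⁻³
  candidate Y: M = 0.556×10⁻³
Highest index: candidate C.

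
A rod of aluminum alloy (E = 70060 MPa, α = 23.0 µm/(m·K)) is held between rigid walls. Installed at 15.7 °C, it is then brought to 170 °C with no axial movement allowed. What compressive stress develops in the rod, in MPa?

E = 70060 MPa = 70.06 GPa.
ΔT = 154.3 K. Constrained thermal stress σ = E·α·ΔT = 70.06×10³ MPa × 23.0×10⁻⁶ × 154.3 = 249 MPa (compressive).

249 MPa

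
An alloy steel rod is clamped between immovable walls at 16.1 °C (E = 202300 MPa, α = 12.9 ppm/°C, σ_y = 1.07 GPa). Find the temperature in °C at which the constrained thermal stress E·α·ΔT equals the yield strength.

E = 202300 MPa = 202.3 GPa.
σ_y = 1.07 GPa = 1070 MPa.
E·α·ΔT = 1070 MPa ⇒ ΔT = 1070 / (202.3×10³ × 12.9×10⁻⁶) = 410.0 K.
T = 16.1 + 410.0 = 426.1 °C.

426 °C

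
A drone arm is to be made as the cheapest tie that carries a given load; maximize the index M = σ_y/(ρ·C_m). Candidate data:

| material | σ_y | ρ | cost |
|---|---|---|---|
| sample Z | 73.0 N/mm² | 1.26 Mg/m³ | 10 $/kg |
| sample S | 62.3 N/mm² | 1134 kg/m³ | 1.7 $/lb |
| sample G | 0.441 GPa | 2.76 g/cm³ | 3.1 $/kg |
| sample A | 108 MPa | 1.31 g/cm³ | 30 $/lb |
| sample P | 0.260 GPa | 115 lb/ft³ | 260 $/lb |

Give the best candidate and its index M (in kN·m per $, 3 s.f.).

Normalizing units and computing the index:
  sample Z: σ_y = 73.00 MPa, ρ = 1260 kg/m³, cost = 10.00 $/kg
  sample S: σ_y = 62.30 MPa, ρ = 1134 kg/m³, cost = 3.748 $/kg
  sample G: σ_y = 441.0 MPa, ρ = 2760 kg/m³, cost = 3.100 $/kg
  sample A: σ_y = 108.0 MPa, ρ = 1310 kg/m³, cost = 66.14 $/kg
  sample P: σ_y = 260.0 MPa, ρ = 1842 kg/m³, cost = 573.2 $/kg
  sample G: M = 51.5 kN·m per $
  sample S: M = 14.7 kN·m per $
  sample Z: M = 5.79 kN·m per $
  sample A: M = 1.25 kN·m per $
  sample P: M = 0.246 kN·m per $
Sample G has the largest M.

sample G, M = 51.5 kN·m per $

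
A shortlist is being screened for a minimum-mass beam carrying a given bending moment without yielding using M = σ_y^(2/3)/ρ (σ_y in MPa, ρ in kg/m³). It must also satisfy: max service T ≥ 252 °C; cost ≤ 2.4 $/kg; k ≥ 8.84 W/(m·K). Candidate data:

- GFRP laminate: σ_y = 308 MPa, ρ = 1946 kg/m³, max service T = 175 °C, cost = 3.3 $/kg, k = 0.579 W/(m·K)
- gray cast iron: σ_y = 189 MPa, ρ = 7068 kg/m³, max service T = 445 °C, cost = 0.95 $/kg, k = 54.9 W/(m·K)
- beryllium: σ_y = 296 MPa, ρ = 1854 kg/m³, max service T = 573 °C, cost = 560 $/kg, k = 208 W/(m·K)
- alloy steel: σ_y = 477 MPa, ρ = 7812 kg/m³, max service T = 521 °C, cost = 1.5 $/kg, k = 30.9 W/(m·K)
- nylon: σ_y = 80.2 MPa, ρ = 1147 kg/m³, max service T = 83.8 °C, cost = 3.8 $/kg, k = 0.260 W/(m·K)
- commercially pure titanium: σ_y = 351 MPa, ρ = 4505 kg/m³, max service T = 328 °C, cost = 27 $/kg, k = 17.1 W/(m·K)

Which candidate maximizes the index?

alloy steel

Screen on constraints: max service T ≥ 252 °C; cost ≤ 2.4 $/kg; k ≥ 8.84 W/(m·K). Survivors: gray cast iron, alloy steel.
Computing M directly (units already consistent):
  alloy steel: M = 7.81×10⁻³
  gray cast iron: M = 4.66×10⁻³
Highest index: alloy steel.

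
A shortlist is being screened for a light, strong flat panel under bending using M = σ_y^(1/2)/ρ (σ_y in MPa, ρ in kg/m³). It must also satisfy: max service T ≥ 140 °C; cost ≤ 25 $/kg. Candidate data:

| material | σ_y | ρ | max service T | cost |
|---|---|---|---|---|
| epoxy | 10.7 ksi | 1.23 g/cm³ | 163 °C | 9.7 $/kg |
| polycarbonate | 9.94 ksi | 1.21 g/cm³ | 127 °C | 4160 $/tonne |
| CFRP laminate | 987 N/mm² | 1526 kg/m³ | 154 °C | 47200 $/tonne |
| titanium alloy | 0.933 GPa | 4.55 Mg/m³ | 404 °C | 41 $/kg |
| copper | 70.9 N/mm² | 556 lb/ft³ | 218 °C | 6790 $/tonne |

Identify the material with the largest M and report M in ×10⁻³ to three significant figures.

epoxy, M = 6.98×10⁻³

Screen on constraints: max service T ≥ 140 °C; cost ≤ 25 $/kg. Survivors: epoxy, copper.
Putting every candidate on a common basis:
  epoxy: σ_y = 73.77 MPa, ρ = 1230 kg/m³
  copper: σ_y = 70.90 MPa, ρ = 8906 kg/m³
  epoxy: M = 6.98×10⁻³
  copper: M = 0.945×10⁻³
The maximum is for epoxy.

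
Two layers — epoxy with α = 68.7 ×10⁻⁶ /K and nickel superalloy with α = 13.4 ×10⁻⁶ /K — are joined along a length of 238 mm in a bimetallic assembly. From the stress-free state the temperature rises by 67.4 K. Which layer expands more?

epoxy

α(epoxy) = 68.7×10⁻⁶/K vs α(nickel superalloy) = 13.4×10⁻⁶/K.
Higher α expands more for the same ΔT: epoxy.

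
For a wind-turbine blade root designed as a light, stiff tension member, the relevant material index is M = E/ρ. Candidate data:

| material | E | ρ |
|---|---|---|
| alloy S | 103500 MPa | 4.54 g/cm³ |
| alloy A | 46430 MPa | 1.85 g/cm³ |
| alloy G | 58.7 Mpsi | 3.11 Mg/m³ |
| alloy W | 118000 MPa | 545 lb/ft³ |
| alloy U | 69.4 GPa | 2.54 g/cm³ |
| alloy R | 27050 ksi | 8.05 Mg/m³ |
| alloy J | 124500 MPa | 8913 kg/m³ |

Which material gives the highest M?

alloy G

After converting to SI:
  alloy S: E = 103.5 GPa, ρ = 4540 kg/m³
  alloy A: E = 46.43 GPa, ρ = 1850 kg/m³
  alloy G: E = 404.7 GPa, ρ = 3110 kg/m³
  alloy W: E = 118.0 GPa, ρ = 8730 kg/m³
  alloy U: E = 69.40 GPa, ρ = 2540 kg/m³
  alloy R: E = 186.5 GPa, ρ = 8050 kg/m³
  alloy J: E = 124.5 GPa, ρ = 8913 kg/m³
  alloy G: M = 130 MN·m/kg
  alloy U: M = 27.3 MN·m/kg
  alloy A: M = 25.1 MN·m/kg
  alloy R: M = 23.2 MN·m/kg
  alloy S: M = 22.8 MN·m/kg
  alloy J: M = 14.0 MN·m/kg
  alloy W: M = 13.5 MN·m/kg
Alloy G ranks first.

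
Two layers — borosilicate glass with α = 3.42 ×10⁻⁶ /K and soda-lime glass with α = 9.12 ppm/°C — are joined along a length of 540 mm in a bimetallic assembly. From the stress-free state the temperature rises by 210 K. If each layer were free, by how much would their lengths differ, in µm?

646 µm

Δα = |3.42 − 9.12|×10⁻⁶/K = 5.70×10⁻⁶/K.
ΔL_mismatch = Δα·L·ΔT = 5.70×10⁻⁶ × 540.0 mm × 210.0 K = 646 µm.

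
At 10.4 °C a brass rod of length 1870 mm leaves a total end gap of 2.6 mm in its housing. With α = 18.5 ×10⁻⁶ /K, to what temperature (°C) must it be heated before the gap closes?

α·L₀·ΔT = 2.6 mm ⇒ ΔT = 2.6 / (18.5×10⁻⁶ × 1870.0) = 75.16 K.
T = 10.4 + 75.16 = 85.56 °C.

85.6 °C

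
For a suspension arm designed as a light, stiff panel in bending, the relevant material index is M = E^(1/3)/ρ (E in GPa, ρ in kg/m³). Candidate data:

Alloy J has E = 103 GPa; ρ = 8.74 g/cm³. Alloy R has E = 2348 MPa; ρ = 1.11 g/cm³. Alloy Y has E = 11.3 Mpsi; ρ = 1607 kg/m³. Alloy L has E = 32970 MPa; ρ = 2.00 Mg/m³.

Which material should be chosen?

Putting every candidate on a common basis:
  alloy J: E = 103.0 GPa, ρ = 8740 kg/m³
  alloy R: E = 2.348 GPa, ρ = 1110 kg/m³
  alloy Y: E = 77.91 GPa, ρ = 1607 kg/m³
  alloy L: E = 32.97 GPa, ρ = 2000 kg/m³
  alloy Y: M = 2.66×10⁻³
  alloy L: M = 1.60×10⁻³
  alloy R: M = 1.20×10⁻³
  alloy J: M = 0.536×10⁻³
Alloy Y ranks first.

alloy Y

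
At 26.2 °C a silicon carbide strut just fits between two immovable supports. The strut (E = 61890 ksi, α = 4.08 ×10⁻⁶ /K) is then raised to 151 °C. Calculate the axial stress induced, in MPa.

E = 61890 ksi = 426.7 GPa.
ΔT = 124.8 K. Constrained thermal stress σ = E·α·ΔT = 426.7×10³ MPa × 4.08×10⁻⁶ × 124.8 = 217 MPa (compressive).

217 MPa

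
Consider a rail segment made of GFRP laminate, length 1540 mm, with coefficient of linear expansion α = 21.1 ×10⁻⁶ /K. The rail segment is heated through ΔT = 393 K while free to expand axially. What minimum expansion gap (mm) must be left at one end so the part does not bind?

ΔL = α·L₀·ΔT = 21.1×10⁻⁶ × 1540 mm × 393.0 K = 12.8 mm.

12.8 mm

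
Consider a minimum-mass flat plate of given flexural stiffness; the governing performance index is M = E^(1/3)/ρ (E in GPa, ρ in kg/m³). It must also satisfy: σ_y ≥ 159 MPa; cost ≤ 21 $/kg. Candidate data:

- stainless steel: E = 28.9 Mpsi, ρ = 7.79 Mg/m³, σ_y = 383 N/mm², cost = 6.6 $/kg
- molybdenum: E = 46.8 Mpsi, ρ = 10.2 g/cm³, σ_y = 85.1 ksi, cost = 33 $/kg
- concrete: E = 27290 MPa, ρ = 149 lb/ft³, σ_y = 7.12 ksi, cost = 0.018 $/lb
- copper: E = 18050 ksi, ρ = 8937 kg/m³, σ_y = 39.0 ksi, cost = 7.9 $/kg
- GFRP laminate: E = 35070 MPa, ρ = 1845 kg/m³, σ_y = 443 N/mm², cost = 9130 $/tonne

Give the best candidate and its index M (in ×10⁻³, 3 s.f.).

Screen on constraints: σ_y ≥ 159 MPa; cost ≤ 21 $/kg. Survivors: stainless steel, copper, GFRP laminate.
Putting every candidate on a common basis:
  stainless steel: E = 199.3 GPa, ρ = 7790 kg/m³
  copper: E = 124.5 GPa, ρ = 8937 kg/m³
  GFRP laminate: E = 35.07 GPa, ρ = 1845 kg/m³
  GFRP laminate: M = 1.77×10⁻³
  stainless steel: M = 0.750×10⁻³
  copper: M = 0.559×10⁻³
The maximum is for GFRP laminate.

GFRP laminate, M = 1.77×10⁻³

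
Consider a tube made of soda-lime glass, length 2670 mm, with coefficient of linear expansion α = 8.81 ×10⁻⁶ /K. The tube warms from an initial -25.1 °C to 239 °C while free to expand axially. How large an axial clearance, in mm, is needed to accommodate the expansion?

ΔT = 239 − (-25.1) = 264.1 K.
ΔL = α·L₀·ΔT = 8.81×10⁻⁶ × 2670 mm × 264.1 K = 6.21 mm.

6.21 mm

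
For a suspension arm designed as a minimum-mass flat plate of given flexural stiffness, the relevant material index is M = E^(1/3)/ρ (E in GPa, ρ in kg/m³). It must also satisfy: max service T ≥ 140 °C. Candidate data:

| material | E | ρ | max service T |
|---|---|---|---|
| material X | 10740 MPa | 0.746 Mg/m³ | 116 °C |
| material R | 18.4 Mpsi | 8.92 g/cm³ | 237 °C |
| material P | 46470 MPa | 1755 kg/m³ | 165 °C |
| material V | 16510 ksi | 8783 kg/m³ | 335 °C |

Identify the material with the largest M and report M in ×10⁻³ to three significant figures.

material P, M = 2.05×10⁻³

Screen on constraints: max service T ≥ 140 °C. Survivors: material R, material P, material V.
Normalizing units and computing the index:
  material R: E = 126.9 GPa, ρ = 8920 kg/m³
  material P: E = 46.47 GPa, ρ = 1755 kg/m³
  material V: E = 113.8 GPa, ρ = 8783 kg/m³
  material P: M = 2.05×10⁻³
  material R: M = 0.563×10⁻³
  material V: M = 0.552×10⁻³
Material P has the largest M.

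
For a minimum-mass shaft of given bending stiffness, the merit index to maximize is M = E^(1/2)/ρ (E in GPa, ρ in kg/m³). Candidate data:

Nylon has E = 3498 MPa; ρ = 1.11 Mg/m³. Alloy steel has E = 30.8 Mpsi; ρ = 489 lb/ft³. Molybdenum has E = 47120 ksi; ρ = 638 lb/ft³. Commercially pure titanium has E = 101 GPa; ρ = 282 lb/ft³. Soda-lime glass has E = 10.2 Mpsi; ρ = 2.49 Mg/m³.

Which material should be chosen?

After converting to SI:
  nylon: E = 3.498 GPa, ρ = 1110 kg/m³
  alloy steel: E = 212.4 GPa, ρ = 7833 kg/m³
  molybdenum: E = 324.9 GPa, ρ = 10220 kg/m³
  commercially pure titanium: E = 101.0 GPa, ρ = 4517 kg/m³
  soda-lime glass: E = 70.33 GPa, ρ = 2490 kg/m³
  soda-lime glass: M = 3.37×10⁻³
  commercially pure titanium: M = 2.22×10⁻³
  alloy steel: M = 1.86×10⁻³
  molybdenum: M = 1.76×10⁻³
  nylon: M = 1.68×10⁻³
The maximum is for soda-lime glass.

soda-lime glass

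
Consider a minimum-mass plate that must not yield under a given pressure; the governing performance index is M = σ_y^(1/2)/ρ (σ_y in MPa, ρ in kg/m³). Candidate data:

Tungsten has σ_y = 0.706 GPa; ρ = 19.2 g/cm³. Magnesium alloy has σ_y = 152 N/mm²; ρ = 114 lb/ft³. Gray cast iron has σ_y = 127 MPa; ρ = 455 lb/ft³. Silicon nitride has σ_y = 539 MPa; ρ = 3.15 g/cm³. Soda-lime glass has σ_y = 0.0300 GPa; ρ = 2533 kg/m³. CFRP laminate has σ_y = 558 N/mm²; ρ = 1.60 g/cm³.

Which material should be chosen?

CFRP laminate

Normalizing units and computing the index:
  tungsten: σ_y = 706.0 MPa, ρ = 19200 kg/m³
  magnesium alloy: σ_y = 152.0 MPa, ρ = 1826 kg/m³
  gray cast iron: σ_y = 127.0 MPa, ρ = 7288 kg/m³
  silicon nitride: σ_y = 539.0 MPa, ρ = 3150 kg/m³
  soda-lime glass: σ_y = 30.00 MPa, ρ = 2533 kg/m³
  CFRP laminate: σ_y = 558.0 MPa, ρ = 1600 kg/m³
  CFRP laminate: M = 14.8×10⁻³
  silicon nitride: M = 7.37×10⁻³
  magnesium alloy: M = 6.75×10⁻³
  soda-lime glass: M = 2.16×10⁻³
  gray cast iron: M = 1.55×10⁻³
  tungsten: M = 1.38×10⁻³
The maximum is for CFRP laminate.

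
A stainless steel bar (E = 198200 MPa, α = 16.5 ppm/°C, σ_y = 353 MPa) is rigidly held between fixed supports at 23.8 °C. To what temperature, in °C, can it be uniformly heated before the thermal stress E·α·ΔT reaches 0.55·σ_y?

E = 198200 MPa = 198.2 GPa.
E·α·ΔT = 194.2 MPa ⇒ ΔT = 194.2 / (198.2×10³ × 16.5×10⁻⁶) = 59.37 K.
T = 23.8 + 59.37 = 83.17 °C.

83.2 °C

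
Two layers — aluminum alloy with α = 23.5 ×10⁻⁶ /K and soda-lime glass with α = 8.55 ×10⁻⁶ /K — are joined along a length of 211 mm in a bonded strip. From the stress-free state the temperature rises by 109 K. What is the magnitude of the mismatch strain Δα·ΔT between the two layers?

1.63×10⁻³

Δα = |23.5 − 8.55|×10⁻⁶/K = 14.9×10⁻⁶/K.
Mismatch strain = Δα·ΔT = 14.9×10⁻⁶ × 109.0 = 1.63×10⁻³.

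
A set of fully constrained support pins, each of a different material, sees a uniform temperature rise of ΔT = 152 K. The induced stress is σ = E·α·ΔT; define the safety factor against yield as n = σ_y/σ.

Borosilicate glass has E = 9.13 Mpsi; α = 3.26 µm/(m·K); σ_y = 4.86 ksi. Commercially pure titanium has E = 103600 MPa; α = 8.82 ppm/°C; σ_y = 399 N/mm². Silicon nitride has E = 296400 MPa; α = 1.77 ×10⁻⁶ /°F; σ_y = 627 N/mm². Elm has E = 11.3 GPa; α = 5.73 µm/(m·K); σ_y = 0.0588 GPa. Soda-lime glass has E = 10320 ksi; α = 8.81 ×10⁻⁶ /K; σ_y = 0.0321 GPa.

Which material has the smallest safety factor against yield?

In consistent units (E in GPa, α in ×10⁻⁶/K, σ_y in MPa):
  borosilicate glass: E = 62.95, α = 3.26, σ_y = 33.51 → σ = 31.2 MPa, n = 1.07
  commercially pure titanium: E = 103.6, α = 8.82, σ_y = 399.0 → σ = 139 MPa, n = 2.87
  silicon nitride: E = 296.4, α = 3.19, σ_y = 627.0 → σ = 144 MPa, n = 4.37
  elm: E = 11.30, α = 5.73, σ_y = 58.80 → σ = 9.84 MPa, n = 5.97
  soda-lime glass: E = 71.15, α = 8.81, σ_y = 32.10 → σ = 95.3 MPa, n = 0.337
Soda-lime glass has the lowest safety factor, n = 0.337.

soda-lime glass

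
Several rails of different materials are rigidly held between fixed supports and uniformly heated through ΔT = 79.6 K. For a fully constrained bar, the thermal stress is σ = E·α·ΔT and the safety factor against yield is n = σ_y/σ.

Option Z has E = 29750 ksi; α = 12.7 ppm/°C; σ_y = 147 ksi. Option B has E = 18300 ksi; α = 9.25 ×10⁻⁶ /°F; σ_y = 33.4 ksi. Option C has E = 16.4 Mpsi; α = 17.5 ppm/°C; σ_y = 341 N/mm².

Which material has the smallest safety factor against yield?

With everything in SI (GPa, ×10⁻⁶/K, MPa):
  option Z: E = 205.1, α = 12.7, σ_y = 1014 → σ = 207 MPa, n = 4.89
  option B: E = 126.2, α = 16.6, σ_y = 230.3 → σ = 167 MPa, n = 1.38
  option C: E = 113.1, α = 17.5, σ_y = 341.0 → σ = 158 MPa, n = 2.16
The minimum is option B at n = 1.38.

option B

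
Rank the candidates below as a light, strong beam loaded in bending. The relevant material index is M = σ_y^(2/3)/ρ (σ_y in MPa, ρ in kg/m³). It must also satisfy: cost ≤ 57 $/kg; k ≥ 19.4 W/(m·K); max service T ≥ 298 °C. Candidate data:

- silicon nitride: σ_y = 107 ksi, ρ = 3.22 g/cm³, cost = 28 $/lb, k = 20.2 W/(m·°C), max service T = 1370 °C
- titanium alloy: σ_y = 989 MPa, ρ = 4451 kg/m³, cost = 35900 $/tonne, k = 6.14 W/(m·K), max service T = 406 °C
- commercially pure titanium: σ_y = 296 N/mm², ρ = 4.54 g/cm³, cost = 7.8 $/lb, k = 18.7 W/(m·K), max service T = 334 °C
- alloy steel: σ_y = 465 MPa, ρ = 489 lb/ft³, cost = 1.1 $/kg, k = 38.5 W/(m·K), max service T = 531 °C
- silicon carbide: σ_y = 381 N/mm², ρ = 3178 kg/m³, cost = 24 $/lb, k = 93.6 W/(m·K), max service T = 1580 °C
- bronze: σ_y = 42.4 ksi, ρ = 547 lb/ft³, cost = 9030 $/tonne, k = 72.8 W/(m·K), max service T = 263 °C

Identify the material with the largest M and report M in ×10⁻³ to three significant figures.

Screen on constraints: cost ≤ 57 $/kg; k ≥ 19.4 W/(m·K); max service T ≥ 298 °C. Survivors: alloy steel, silicon carbide.
In SI units:
  alloy steel: σ_y = 465.0 MPa, ρ = 7833 kg/m³
  silicon carbide: σ_y = 381.0 MPa, ρ = 3178 kg/m³
  silicon carbide: M = 16.5×10⁻³
  alloy steel: M = 7.66×10⁻³
Silicon carbide has the largest M.

silicon carbide, M = 16.5×10⁻³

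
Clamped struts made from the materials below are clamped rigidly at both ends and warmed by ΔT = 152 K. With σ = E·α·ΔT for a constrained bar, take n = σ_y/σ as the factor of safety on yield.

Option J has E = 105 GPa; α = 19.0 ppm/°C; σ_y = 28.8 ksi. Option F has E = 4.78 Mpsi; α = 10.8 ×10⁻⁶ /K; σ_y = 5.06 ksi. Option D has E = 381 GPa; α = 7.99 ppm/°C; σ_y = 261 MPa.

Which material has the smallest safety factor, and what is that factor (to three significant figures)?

Per material, after unit conversion:
  option J: E = 105.0, α = 19.0, σ_y = 198.6 → σ = 303 MPa, n = 0.655
  option F: E = 32.96, α = 10.8, σ_y = 34.89 → σ = 54.1 MPa, n = 0.645
  option D: E = 381.0, α = 7.99, σ_y = 261.0 → σ = 463 MPa, n = 0.564
The minimum is option D at n = 0.564.

option D, n = 0.564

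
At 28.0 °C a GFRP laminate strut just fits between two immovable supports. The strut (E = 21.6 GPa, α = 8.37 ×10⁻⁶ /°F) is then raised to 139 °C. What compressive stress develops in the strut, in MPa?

36.1 MPa

α = 8.37×10⁻⁶/°F × 9/5 = 15.1×10⁻⁶/K.
ΔT = 111.0 K. Constrained thermal stress σ = E·α·ΔT = 21.60×10³ MPa × 15.1×10⁻⁶ × 111.0 = 36.1 MPa (compressive).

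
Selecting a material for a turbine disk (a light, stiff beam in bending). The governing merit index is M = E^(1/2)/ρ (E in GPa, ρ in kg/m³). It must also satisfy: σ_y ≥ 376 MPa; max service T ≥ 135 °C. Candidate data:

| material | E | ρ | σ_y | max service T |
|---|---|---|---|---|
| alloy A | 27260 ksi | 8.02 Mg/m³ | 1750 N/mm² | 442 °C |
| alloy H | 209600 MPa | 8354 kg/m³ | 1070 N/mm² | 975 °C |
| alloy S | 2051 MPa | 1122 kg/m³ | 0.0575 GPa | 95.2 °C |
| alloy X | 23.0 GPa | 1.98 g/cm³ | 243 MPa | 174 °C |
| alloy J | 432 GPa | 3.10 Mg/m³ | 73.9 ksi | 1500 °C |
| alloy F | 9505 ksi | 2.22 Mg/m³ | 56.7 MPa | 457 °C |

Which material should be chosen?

alloy J

Screen on constraints: σ_y ≥ 376 MPa; max service T ≥ 135 °C. Survivors: alloy A, alloy H, alloy J.
Normalizing units and computing the index:
  alloy A: E = 188.0 GPa, ρ = 8020 kg/m³
  alloy H: E = 209.6 GPa, ρ = 8354 kg/m³
  alloy J: E = 432.0 GPa, ρ = 3100 kg/m³
  alloy J: M = 6.70×10⁻³
  alloy H: M = 1.73×10⁻³
  alloy A: M = 1.71×10⁻³
Highest index: alloy J.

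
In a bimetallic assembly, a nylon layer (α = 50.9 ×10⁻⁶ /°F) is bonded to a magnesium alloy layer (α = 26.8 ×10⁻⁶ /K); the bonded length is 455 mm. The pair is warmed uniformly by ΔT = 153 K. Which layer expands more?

nylon: α = 50.9×10⁻⁶/°F × 9/5 = 91.6×10⁻⁶/K.
α(nylon) = 91.6×10⁻⁶/K vs α(magnesium alloy) = 26.8×10⁻⁶/K.
Higher α expands more for the same ΔT: nylon.

nylon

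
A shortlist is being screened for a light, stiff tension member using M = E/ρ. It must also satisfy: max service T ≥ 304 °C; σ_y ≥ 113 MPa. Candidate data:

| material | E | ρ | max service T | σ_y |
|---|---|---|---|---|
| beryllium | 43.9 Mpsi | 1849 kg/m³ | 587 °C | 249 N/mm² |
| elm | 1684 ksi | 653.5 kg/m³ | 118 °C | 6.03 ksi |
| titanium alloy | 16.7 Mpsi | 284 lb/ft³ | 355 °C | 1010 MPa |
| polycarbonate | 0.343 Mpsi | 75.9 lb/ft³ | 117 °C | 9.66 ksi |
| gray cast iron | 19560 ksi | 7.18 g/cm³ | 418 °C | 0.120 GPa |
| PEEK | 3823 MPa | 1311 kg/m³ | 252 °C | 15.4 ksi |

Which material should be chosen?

Screen on constraints: max service T ≥ 304 °C; σ_y ≥ 113 MPa. Survivors: beryllium, titanium alloy, gray cast iron.
Convert each candidate to consistent units, then evaluate M:
  beryllium: E = 302.7 GPa, ρ = 1849 kg/m³
  titanium alloy: E = 115.1 GPa, ρ = 4549 kg/m³
  gray cast iron: E = 134.9 GPa, ρ = 7180 kg/m³
  beryllium: M = 164 MN·m/kg
  titanium alloy: M = 25.3 MN·m/kg
  gray cast iron: M = 18.8 MN·m/kg
Beryllium has the largest M.

beryllium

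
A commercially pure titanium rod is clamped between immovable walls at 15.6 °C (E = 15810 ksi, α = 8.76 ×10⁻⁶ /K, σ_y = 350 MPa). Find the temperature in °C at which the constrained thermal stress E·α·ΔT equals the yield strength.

E = 15810 ksi = 109.0 GPa.
E·α·ΔT = 350.0 MPa ⇒ ΔT = 350.0 / (109.0×10³ × 8.76×10⁻⁶) = 366.5 K.
T = 15.6 + 366.5 = 382.1 °C.

382 °C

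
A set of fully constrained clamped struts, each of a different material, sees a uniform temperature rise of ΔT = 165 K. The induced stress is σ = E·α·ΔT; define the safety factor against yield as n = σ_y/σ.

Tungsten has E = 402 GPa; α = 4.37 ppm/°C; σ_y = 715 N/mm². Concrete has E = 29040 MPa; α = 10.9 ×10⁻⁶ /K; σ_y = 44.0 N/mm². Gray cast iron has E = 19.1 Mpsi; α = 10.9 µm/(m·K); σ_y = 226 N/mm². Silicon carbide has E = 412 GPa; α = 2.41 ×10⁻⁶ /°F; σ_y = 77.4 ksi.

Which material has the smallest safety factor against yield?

concrete

With everything in SI (GPa, ×10⁻⁶/K, MPa):
  tungsten: E = 402.0, α = 4.37, σ_y = 715.0 → σ = 290 MPa, n = 2.47
  concrete: E = 29.04, α = 10.9, σ_y = 44.00 → σ = 52.2 MPa, n = 0.842
  gray cast iron: E = 131.7, α = 10.9, σ_y = 226.0 → σ = 237 MPa, n = 0.954
  silicon carbide: E = 412.0, α = 4.34, σ_y = 533.7 → σ = 295 MPa, n = 1.81
The minimum is concrete at n = 0.842.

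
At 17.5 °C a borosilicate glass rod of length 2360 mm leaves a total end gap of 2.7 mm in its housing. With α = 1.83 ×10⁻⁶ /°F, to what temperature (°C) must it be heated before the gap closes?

α = 1.83×10⁻⁶/°F × 9/5 = 3.29×10⁻⁶/K.
α·L₀·ΔT = 2.7 mm ⇒ ΔT = 2.7 / (3.29×10⁻⁶ × 2360.0) = 347.3 K.
T = 17.5 + 347.3 = 364.8 °C.

365 °C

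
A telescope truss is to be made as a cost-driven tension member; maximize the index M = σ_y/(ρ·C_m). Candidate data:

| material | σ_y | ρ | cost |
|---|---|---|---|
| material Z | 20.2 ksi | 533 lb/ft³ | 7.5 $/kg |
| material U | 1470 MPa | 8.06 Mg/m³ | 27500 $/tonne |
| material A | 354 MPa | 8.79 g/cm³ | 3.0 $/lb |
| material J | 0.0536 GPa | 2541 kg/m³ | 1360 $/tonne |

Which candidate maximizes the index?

material J

In SI units:
  material Z: σ_y = 139.3 MPa, ρ = 8538 kg/m³, cost = 7.500 $/kg
  material U: σ_y = 1470 MPa, ρ = 8060 kg/m³, cost = 27.50 $/kg
  material A: σ_y = 354.0 MPa, ρ = 8790 kg/m³, cost = 6.614 $/kg
  material J: σ_y = 53.60 MPa, ρ = 2541 kg/m³, cost = 1.360 $/kg
  material J: M = 15.5 kN·m per $
  material U: M = 6.63 kN·m per $
  material A: M = 6.09 kN·m per $
  material Z: M = 2.18 kN·m per $
Material J ranks first.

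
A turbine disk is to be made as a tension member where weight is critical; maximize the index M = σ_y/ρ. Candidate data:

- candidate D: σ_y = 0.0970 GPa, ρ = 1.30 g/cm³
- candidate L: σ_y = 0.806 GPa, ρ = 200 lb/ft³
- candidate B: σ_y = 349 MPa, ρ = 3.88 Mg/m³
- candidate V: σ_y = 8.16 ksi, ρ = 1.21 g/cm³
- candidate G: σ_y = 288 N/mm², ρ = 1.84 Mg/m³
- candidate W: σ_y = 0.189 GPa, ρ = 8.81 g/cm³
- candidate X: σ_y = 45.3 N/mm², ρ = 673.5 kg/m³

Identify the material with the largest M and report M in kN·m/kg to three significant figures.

candidate L, M = 252 kN·m/kg

Normalizing units and computing the index:
  candidate D: σ_y = 97.00 MPa, ρ = 1300 kg/m³
  candidate L: σ_y = 806.0 MPa, ρ = 3204 kg/m³
  candidate B: σ_y = 349.0 MPa, ρ = 3880 kg/m³
  candidate V: σ_y = 56.26 MPa, ρ = 1210 kg/m³
  candidate G: σ_y = 288.0 MPa, ρ = 1840 kg/m³
  candidate W: σ_y = 189.0 MPa, ρ = 8810 kg/m³
  candidate X: σ_y = 45.30 MPa, ρ = 673.5 kg/m³
  candidate L: M = 252 kN·m/kg
  candidate G: M = 157 kN·m/kg
  candidate B: M = 89.9 kN·m/kg
  candidate D: M = 74.6 kN·m/kg
  candidate X: M = 67.3 kN·m/kg
  candidate V: M = 46.5 kN·m/kg
  candidate W: M = 21.5 kN·m/kg
Highest index: candidate L.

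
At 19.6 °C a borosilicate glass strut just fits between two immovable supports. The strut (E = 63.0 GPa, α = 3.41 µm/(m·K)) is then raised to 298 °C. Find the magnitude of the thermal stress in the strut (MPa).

59.8 MPa

ΔT = 278.4 K. Constrained thermal stress σ = E·α·ΔT = 63.00×10³ MPa × 3.41×10⁻⁶ × 278.4 = 59.8 MPa (compressive).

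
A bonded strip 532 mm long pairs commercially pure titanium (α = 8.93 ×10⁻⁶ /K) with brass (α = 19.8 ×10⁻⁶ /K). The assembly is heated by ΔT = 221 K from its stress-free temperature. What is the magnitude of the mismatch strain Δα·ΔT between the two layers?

2.40×10⁻³

Δα = |8.93 − 19.8|×10⁻⁶/K = 10.9×10⁻⁶/K.
Mismatch strain = Δα·ΔT = 10.9×10⁻⁶ × 221.0 = 2.40×10⁻³.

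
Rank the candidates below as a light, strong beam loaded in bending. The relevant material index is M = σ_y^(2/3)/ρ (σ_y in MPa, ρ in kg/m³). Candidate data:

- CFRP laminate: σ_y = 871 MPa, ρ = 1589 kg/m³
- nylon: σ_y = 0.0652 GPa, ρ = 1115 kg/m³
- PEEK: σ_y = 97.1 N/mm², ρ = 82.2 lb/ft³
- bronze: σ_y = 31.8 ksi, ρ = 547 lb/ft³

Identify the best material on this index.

CFRP laminate

Normalizing units and computing the index:
  CFRP laminate: σ_y = 871.0 MPa, ρ = 1589 kg/m³
  nylon: σ_y = 65.20 MPa, ρ = 1115 kg/m³
  PEEK: σ_y = 97.10 MPa, ρ = 1317 kg/m³
  bronze: σ_y = 219.3 MPa, ρ = 8762 kg/m³
  CFRP laminate: M = 57.4×10⁻³
  PEEK: M = 16.0×10⁻³
  nylon: M = 14.5×10⁻³
  bronze: M = 4.15×10⁻³
Highest index: CFRP laminate.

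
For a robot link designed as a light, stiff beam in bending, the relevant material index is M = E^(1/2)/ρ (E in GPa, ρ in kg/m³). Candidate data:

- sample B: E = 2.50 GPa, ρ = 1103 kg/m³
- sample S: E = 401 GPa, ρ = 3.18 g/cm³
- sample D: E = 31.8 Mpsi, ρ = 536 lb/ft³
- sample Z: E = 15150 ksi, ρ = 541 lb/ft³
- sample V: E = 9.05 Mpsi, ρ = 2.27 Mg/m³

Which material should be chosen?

Normalizing units and computing the index:
  sample B: E = 2.500 GPa, ρ = 1103 kg/m³
  sample S: E = 401.0 GPa, ρ = 3180 kg/m³
  sample D: E = 219.3 GPa, ρ = 8586 kg/m³
  sample Z: E = 104.5 GPa, ρ = 8666 kg/m³
  sample V: E = 62.40 GPa, ρ = 2270 kg/m³
  sample S: M = 6.30×10⁻³
  sample V: M = 3.48×10⁻³
  sample D: M = 1.72×10⁻³
  sample B: M = 1.43×10⁻³
  sample Z: M = 1.18×10⁻³
Sample S ranks first.

sample S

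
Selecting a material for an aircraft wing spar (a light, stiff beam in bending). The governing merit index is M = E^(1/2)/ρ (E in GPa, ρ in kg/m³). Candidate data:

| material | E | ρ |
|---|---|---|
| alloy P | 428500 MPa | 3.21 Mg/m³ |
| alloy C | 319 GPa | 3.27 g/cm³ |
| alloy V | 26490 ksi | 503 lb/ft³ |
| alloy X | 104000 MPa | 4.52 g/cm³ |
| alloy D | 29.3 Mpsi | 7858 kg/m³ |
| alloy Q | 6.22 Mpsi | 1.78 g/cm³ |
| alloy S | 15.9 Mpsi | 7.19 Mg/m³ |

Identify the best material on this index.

Putting every candidate on a common basis:
  alloy P: E = 428.5 GPa, ρ = 3210 kg/m³
  alloy C: E = 319.0 GPa, ρ = 3270 kg/m³
  alloy V: E = 182.6 GPa, ρ = 8057 kg/m³
  alloy X: E = 104.0 GPa, ρ = 4520 kg/m³
  alloy D: E = 202.0 GPa, ρ = 7858 kg/m³
  alloy Q: E = 42.89 GPa, ρ = 1780 kg/m³
  alloy S: E = 109.6 GPa, ρ = 7190 kg/m³
  alloy P: M = 6.45×10⁻³
  alloy C: M = 5.46×10⁻³
  alloy Q: M = 3.68×10⁻³
  alloy X: M = 2.26×10⁻³
  alloy D: M = 1.81×10⁻³
  alloy V: M = 1.68×10⁻³
  alloy S: M = 1.46×10⁻³
Highest index: alloy P.

alloy P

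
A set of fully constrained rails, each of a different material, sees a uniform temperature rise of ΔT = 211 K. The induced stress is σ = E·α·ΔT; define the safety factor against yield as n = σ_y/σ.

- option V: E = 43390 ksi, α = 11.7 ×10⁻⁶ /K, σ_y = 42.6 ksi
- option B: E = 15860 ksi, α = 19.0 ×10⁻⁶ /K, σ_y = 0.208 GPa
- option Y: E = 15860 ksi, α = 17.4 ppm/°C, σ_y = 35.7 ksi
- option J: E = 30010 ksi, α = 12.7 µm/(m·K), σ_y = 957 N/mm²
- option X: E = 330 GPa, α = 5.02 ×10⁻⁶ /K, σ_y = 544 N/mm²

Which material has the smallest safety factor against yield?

In consistent units (E in GPa, α in ×10⁻⁶/K, σ_y in MPa):
  option V: E = 299.2, α = 11.7, σ_y = 293.7 → σ = 739 MPa, n = 0.398
  option B: E = 109.4, α = 19.0, σ_y = 208.0 → σ = 438 MPa, n = 0.474
  option Y: E = 109.4, α = 17.4, σ_y = 246.1 → σ = 401 MPa, n = 0.613
  option J: E = 206.9, α = 12.7, σ_y = 957.0 → σ = 554 MPa, n = 1.73
  option X: E = 330.0, α = 5.02, σ_y = 544.0 → σ = 350 MPa, n = 1.56
The minimum is option V at n = 0.398.

option V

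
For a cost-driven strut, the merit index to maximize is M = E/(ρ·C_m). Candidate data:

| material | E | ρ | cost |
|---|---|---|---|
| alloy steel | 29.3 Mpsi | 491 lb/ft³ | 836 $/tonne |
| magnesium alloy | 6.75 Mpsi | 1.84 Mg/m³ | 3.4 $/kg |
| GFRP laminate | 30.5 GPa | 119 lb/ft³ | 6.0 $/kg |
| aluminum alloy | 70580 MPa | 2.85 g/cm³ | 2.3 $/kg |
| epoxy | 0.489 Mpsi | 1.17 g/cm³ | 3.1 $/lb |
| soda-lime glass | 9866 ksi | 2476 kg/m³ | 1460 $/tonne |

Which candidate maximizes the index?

Putting every candidate on a common basis:
  alloy steel: E = 202.0 GPa, ρ = 7865 kg/m³, cost = 0.8360 $/kg
  magnesium alloy: E = 46.54 GPa, ρ = 1840 kg/m³, cost = 3.400 $/kg
  GFRP laminate: E = 30.50 GPa, ρ = 1906 kg/m³, cost = 6.000 $/kg
  aluminum alloy: E = 70.58 GPa, ρ = 2850 kg/m³, cost = 2.300 $/kg
  epoxy: E = 3.372 GPa, ρ = 1170 kg/m³, cost = 6.834 $/kg
  soda-lime glass: E = 68.02 GPa, ρ = 2476 kg/m³, cost = 1.460 $/kg
  alloy steel: M = 30.7 MN·m per $
  soda-lime glass: M = 18.8 MN·m per $
  aluminum alloy: M = 10.8 MN·m per $
  magnesium alloy: M = 7.44 MN·m per $
  GFRP laminate: M = 2.67 MN·m per $
  epoxy: M = 0.422 MN·m per $
Highest index: alloy steel.

alloy steel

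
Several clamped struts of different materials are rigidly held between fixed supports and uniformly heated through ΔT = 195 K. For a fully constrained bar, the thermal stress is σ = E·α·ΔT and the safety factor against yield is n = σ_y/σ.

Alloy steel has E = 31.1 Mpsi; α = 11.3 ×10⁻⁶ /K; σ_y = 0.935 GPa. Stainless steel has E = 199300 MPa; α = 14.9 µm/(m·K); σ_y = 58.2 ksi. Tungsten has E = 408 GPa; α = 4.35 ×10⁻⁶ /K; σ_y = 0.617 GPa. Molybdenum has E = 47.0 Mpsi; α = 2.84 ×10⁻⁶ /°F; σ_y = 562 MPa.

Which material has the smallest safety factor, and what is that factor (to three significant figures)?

Converting E to GPa, α to ×10⁻⁶/K, σ_y to MPa, then σ and n for each:
  alloy steel: E = 214.4, α = 11.3, σ_y = 935.0 → σ = 472 MPa, n = 1.98
  stainless steel: E = 199.3, α = 14.9, σ_y = 401.3 → σ = 579 MPa, n = 0.693
  tungsten: E = 408.0, α = 4.35, σ_y = 617.0 → σ = 346 MPa, n = 1.78
  molybdenum: E = 324.1, α = 5.11, σ_y = 562.0 → σ = 323 MPa, n = 1.74
The minimum is stainless steel at n = 0.693.

stainless steel, n = 0.693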